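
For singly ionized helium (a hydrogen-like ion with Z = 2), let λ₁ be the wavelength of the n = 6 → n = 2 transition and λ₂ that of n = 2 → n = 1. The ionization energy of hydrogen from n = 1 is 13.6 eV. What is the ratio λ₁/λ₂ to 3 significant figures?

λ ∝ 1/ΔE ∝ 1/(1/n_f² − 1/n_i²), and the Z² and hc factors cancel in the ratio.
λ₁/λ₂ = (1/1² − 1/2²)/(1/2² − 1/6²) = 0.7500/0.2222 = 3.38.

3.38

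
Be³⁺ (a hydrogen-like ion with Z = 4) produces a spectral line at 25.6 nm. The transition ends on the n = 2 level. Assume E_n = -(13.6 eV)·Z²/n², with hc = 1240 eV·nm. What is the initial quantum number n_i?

n_i = 6

The photon energy is ΔE = hc/λ = 1240 / 25.6 = 48.44 eV.
With Z = 4, ΔE = 217.6 × (1/n_f² − 1/n_i²), so 1/n_f² − 1/n_i² = 0.2226.
With n_f = 2: 1/n_i² = 1/4 − 0.2226 = 0.02740, so n_i ≈ 6.04.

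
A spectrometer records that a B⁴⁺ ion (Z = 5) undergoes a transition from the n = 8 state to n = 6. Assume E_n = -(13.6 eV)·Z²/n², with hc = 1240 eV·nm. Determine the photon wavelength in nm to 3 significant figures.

For Z = 5 the level energies scale as Z², so the effective Rydberg energy is 13.6 × 25 = 340.0 eV.
ΔE = 340.0 × (1/6² − 1/8²) = 340.0 × 0.01215 = 4.132 eV.
λ = hc/ΔE = 1240 / 4.132 = 300 nm.

300 nm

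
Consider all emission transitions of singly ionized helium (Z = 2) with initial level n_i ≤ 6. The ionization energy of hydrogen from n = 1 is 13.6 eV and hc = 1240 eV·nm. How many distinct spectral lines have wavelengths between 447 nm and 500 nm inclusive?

Enumerate all n_i → n_f pairs with 1 ≤ n_f < n_i ≤ 6 and compute λ = 1240 / [13.6·4·(1/n_f² − 1/n_i²)].
Lines falling in [447, 500] nm: 4→3 (468.9 nm).

1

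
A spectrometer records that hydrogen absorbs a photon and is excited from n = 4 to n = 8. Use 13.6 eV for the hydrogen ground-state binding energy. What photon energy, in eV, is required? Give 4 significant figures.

E_8 = −13.60/64 = −0.2125 eV and E_4 = −13.60/16 = −0.8500 eV.
The photon energy is |E_8 − E_4| = 0.6375 eV.

0.6375 eV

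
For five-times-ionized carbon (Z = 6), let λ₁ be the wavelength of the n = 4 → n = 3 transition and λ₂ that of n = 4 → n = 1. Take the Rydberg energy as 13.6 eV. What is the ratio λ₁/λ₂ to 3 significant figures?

19.3

λ ∝ 1/ΔE ∝ 1/(1/n_f² − 1/n_i²), and the Z² and hc factors cancel in the ratio.
λ₁/λ₂ = (1/1² − 1/4²)/(1/3² − 1/4²) = 0.9375/0.04861 = 19.3.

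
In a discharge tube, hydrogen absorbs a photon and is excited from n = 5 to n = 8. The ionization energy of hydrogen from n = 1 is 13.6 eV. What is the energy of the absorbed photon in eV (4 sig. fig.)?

E_8 = −13.60/64 = −0.2125 eV and E_5 = −13.60/25 = −0.5440 eV.
The photon energy is |E_8 − E_5| = 0.3315 eV.

0.3315 eV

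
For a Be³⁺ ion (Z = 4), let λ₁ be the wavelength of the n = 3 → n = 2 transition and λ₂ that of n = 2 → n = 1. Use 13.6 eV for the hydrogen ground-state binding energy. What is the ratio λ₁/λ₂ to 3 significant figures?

5.40

λ ∝ 1/ΔE ∝ 1/(1/n_f² − 1/n_i²), and the Z² and hc factors cancel in the ratio.
λ₁/λ₂ = (1/1² − 1/2²)/(1/2² − 1/3²) = 0.7500/0.1389 = 5.40.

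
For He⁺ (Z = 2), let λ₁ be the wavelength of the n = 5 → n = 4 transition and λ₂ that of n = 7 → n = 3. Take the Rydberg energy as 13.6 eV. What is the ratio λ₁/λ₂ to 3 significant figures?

4.03

λ ∝ 1/ΔE ∝ 1/(1/n_f² − 1/n_i²), and the Z² and hc factors cancel in the ratio.
λ₁/λ₂ = (1/3² − 1/7²)/(1/4² − 1/5²) = 0.09070/0.02250 = 4.03.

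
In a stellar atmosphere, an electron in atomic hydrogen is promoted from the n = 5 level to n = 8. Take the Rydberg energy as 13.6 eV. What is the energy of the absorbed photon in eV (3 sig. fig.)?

0.332 eV

E_8 = −13.60/64 = −0.2125 eV and E_5 = −13.60/25 = −0.5440 eV.
The photon energy is |E_8 − E_5| = 0.332 eV.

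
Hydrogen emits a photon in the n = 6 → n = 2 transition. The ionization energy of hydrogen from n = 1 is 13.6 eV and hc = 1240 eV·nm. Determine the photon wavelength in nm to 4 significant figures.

ΔE = 13.60 × (1/2² − 1/6²) = 13.60 × 0.2222 = 3.022 eV.
λ = hc/ΔE = 1240 / 3.022 = 410.3 nm.

410.3 nm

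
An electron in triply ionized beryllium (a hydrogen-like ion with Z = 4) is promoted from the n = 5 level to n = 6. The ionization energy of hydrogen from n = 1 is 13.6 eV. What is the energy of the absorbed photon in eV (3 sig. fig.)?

The Bohr energies scale as Z², so for Z = 4: E_n = −217.6/n² eV.
E_6 = −217.6/36 = −6.044 eV and E_5 = −217.6/25 = −8.704 eV.
The photon energy is |E_6 − E_5| = 2.66 eV.

2.66 eV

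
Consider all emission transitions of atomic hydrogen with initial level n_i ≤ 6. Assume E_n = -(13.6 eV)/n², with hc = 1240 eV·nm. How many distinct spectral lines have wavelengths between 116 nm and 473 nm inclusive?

3

Enumerate all n_i → n_f pairs with 1 ≤ n_f < n_i ≤ 6 and compute λ = 1240 / [13.6·1·(1/n_f² − 1/n_i²)].
Lines falling in [116, 473] nm: 2→1 (121.6 nm), 6→2 (410.3 nm), 5→2 (434.2 nm).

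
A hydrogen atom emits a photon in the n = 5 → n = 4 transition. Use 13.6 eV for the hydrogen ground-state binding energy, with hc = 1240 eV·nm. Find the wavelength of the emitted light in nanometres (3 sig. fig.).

4050 nm

ΔE = 13.60 × (1/4² − 1/5²) = 13.60 × 0.02250 = 0.3060 eV.
λ = hc/ΔE = 1240 / 0.3060 = 4050 nm.
This line belongs to the Brackett series.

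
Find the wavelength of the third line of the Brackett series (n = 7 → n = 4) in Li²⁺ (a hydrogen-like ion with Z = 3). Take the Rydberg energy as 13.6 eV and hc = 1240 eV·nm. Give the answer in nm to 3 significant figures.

241 nm

The Brackett series terminates on n_f = 4; the third line has n_i = 4+3 = 7.
ΔE = 122.4 × (1/4² − 1/7²) = 5.152 eV.
λ = 1240 / 5.152 = 241 nm.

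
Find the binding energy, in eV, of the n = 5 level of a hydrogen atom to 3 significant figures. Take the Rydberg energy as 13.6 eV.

0.544 eV

E_5 = −13.60/25 = −0.544 eV, so ionization (to E = 0) requires 0.544 eV.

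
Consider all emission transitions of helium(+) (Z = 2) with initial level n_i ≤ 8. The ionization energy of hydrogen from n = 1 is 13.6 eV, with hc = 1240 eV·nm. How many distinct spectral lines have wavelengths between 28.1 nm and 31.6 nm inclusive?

Enumerate all n_i → n_f pairs with 1 ≤ n_f < n_i ≤ 8 and compute λ = 1240 / [13.6·4·(1/n_f² − 1/n_i²)].
Lines falling in [28.1, 31.6] nm: 2→1 (30.39 nm).

1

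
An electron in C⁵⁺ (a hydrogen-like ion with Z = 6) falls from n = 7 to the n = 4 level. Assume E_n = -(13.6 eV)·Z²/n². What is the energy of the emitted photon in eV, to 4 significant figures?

The Bohr energies scale as Z², so for Z = 6: E_n = −489.6/n² eV.
E_7 = −489.6/49 = −9.992 eV and E_4 = −489.6/16 = −30.60 eV.
The photon energy is |E_7 − E_4| = 20.61 eV.

20.61 eV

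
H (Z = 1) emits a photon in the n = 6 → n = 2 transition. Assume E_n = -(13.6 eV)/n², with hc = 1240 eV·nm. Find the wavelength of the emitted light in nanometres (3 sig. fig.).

410 nm

ΔE = 13.60 × (1/2² − 1/6²) = 13.60 × 0.2222 = 3.022 eV.
λ = hc/ΔE = 1240 / 3.022 = 410 nm.
This line belongs to the Balmer series.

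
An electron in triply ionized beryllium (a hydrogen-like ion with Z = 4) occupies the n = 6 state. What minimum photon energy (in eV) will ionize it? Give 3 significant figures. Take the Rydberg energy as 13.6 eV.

E_n = −13.6 Z²/n² = −217.6/n² eV for Z = 4.
E_6 = −217.6/36 = −6.04 eV, so ionization (to E = 0) requires 6.04 eV.

6.04 eV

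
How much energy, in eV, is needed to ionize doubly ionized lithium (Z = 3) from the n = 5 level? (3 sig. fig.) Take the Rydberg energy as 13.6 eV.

E_n = −13.6 Z²/n² = −122.4/n² eV for Z = 3.
E_5 = −122.4/25 = −4.90 eV, so ionization (to E = 0) requires 4.90 eV.

4.90 eV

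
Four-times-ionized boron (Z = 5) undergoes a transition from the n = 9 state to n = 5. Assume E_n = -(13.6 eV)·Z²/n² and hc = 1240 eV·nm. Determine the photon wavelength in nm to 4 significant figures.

131.9 nm

For Z = 5 the level energies scale as Z², so the effective Rydberg energy is 13.6 × 25 = 340.0 eV.
ΔE = 340.0 × (1/5² − 1/9²) = 340.0 × 0.02765 = 9.402 eV.
λ = hc/ΔE = 1240 / 9.402 = 131.9 nm.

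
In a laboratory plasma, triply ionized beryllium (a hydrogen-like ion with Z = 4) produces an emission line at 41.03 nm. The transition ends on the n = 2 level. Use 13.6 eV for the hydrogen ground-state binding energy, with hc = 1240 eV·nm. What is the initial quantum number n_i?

n_i = 3

The photon energy is ΔE = hc/λ = 1240 / 41.03 = 30.22 eV.
With Z = 4, ΔE = 217.6 × (1/n_f² − 1/n_i²), so 1/n_f² − 1/n_i² = 0.1389.
With n_f = 2: 1/n_i² = 1/4 − 0.1389 = 0.1111, so n_i ≈ 3.00.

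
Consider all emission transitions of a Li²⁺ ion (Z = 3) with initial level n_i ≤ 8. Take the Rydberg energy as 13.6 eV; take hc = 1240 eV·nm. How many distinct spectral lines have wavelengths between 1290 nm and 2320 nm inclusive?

2

Enumerate all n_i → n_f pairs with 1 ≤ n_f < n_i ≤ 8 and compute λ = 1240 / [13.6·9·(1/n_f² − 1/n_i²)].
Lines falling in [1290, 2320] nm: 7→6 (1375 nm), 8→7 (2118 nm).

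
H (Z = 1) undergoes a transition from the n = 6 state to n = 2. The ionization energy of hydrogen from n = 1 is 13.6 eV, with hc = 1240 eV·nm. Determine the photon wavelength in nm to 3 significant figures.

ΔE = 13.60 × (1/2² − 1/6²) = 13.60 × 0.2222 = 3.022 eV.
λ = hc/ΔE = 1240 / 3.022 = 410 nm.

410 nm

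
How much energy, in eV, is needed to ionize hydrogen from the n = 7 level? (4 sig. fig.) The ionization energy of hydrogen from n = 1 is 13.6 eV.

0.2776 eV

E_7 = −13.60/49 = −0.2776 eV, so ionization (to E = 0) requires 0.2776 eV.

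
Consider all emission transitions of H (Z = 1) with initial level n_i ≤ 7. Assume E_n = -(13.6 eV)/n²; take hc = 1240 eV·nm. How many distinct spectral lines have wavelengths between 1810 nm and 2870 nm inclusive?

3

Enumerate all n_i → n_f pairs with 1 ≤ n_f < n_i ≤ 7 and compute λ = 1240 / [13.6·1·(1/n_f² − 1/n_i²)].
Lines falling in [1810, 2870] nm: 4→3 (1876 nm), 7→4 (2166 nm), 6→4 (2626 nm).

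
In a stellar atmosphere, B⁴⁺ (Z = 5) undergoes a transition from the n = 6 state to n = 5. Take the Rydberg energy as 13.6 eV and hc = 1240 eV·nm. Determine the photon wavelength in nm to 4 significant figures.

For Z = 5 the level energies scale as Z², so the effective Rydberg energy is 13.6 × 25 = 340.0 eV.
ΔE = 340.0 × (1/5² − 1/6²) = 340.0 × 0.01222 = 4.156 eV.
λ = hc/ΔE = 1240 / 4.156 = 298.4 nm.

298.4 nm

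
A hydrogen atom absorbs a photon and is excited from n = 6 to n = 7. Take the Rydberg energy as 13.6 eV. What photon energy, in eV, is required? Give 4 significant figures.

E_7 = −13.60/49 = −0.2776 eV and E_6 = −13.60/36 = −0.3778 eV.
The photon energy is |E_7 − E_6| = 0.1002 eV.

0.1002 eV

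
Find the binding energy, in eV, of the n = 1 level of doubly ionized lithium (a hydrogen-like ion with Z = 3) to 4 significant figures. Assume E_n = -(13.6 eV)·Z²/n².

E_n = −13.6 Z²/n² = −122.4/n² eV for Z = 3.
E_1 = −122.4/1 = −122.4 eV, so ionization (to E = 0) requires 122.4 eV.

122.4 eV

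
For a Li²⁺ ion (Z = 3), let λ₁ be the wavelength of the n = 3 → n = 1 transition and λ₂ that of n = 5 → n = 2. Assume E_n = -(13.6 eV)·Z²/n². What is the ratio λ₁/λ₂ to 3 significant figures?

0.236

λ ∝ 1/ΔE ∝ 1/(1/n_f² − 1/n_i²), and the Z² and hc factors cancel in the ratio.
λ₁/λ₂ = (1/2² − 1/5²)/(1/1² − 1/3²) = 0.2100/0.8889 = 0.236.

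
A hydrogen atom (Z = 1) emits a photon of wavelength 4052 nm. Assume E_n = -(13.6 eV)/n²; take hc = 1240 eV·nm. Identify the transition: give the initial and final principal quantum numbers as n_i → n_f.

n_i = 5, n_f = 4

The photon energy is ΔE = hc/λ = 1240 / 4052 = 0.3060 eV.
With Z = 1, ΔE = 13.60 × (1/n_f² − 1/n_i²), so 1/n_f² − 1/n_i² = 0.02250.
Trying n_f = 4 gives 1/n_i² = 0.04000, i.e. n_i ≈ 5; this pair matches.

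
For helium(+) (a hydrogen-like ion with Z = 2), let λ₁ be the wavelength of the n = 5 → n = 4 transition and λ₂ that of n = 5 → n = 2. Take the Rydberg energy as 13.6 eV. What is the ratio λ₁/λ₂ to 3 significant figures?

9.33

λ ∝ 1/ΔE ∝ 1/(1/n_f² − 1/n_i²), and the Z² and hc factors cancel in the ratio.
λ₁/λ₂ = (1/2² − 1/5²)/(1/4² − 1/5²) = 0.2100/0.02250 = 9.33.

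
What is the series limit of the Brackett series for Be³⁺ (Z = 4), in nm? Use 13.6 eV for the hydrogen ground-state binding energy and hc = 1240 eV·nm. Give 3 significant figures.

The Brackett series has lower level n_f = 4; the series limit corresponds to n_i → ∞.
ΔE_max = 13.6 × 16 / 4² = 13.60 eV.
λ_min = 1240 / 13.60 = 91.2 nm.

91.2 nm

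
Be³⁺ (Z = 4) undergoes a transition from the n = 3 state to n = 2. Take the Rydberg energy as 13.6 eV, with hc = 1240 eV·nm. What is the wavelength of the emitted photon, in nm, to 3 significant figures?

For Z = 4 the level energies scale as Z², so the effective Rydberg energy is 13.6 × 16 = 217.6 eV.
ΔE = 217.6 × (1/2² − 1/3²) = 217.6 × 0.1389 = 30.22 eV.
λ = hc/ΔE = 1240 / 30.22 = 41.0 nm.

41.0 nm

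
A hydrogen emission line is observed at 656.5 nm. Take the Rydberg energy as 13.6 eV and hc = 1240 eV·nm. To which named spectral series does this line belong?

Balmer

ΔE = 1240/656.5 = 1.889 eV.
This matches 13.6 × (1/2² − 1/3²), so n_f = 2: the Balmer series.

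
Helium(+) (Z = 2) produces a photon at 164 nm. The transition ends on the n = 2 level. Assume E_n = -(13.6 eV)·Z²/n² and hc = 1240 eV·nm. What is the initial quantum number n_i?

The photon energy is ΔE = hc/λ = 1240 / 164 = 7.561 eV.
With Z = 2, ΔE = 54.40 × (1/n_f² − 1/n_i²), so 1/n_f² − 1/n_i² = 0.1390.
With n_f = 2: 1/n_i² = 1/4 − 0.1390 = 0.1110, so n_i ≈ 3.00.

n_i = 3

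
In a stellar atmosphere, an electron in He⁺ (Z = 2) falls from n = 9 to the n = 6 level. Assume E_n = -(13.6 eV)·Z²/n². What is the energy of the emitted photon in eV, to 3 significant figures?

0.840 eV

The Bohr energies scale as Z², so for Z = 2: E_n = −54.40/n² eV.
E_9 = −54.40/81 = −0.6716 eV and E_6 = −54.40/36 = −1.511 eV.
The photon energy is |E_9 − E_6| = 0.840 eV.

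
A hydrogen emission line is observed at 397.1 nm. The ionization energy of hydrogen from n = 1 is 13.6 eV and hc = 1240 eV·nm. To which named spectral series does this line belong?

Balmer

ΔE = 1240/397.1 = 3.123 eV.
This matches 13.6 × (1/2² − 1/7²), so n_f = 2: the Balmer series.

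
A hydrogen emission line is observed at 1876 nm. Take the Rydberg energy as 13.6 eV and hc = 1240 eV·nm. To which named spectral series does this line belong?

ΔE = 1240/1876 = 0.6610 eV.
This matches 13.6 × (1/3² − 1/4²), so n_f = 3: the Paschen series.

Paschen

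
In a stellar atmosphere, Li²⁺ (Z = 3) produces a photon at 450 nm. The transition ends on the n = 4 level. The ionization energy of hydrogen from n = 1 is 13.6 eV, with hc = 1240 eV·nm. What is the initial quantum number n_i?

The photon energy is ΔE = hc/λ = 1240 / 450 = 2.756 eV.
With Z = 3, ΔE = 122.4 × (1/n_f² − 1/n_i²), so 1/n_f² − 1/n_i² = 0.02251.
With n_f = 4: 1/n_i² = 1/16 − 0.02251 = 0.03999, so n_i ≈ 5.00.

n_i = 5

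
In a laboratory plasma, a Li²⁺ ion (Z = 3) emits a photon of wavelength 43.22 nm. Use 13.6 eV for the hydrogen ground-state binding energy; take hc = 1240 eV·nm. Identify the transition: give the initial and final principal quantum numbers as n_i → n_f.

The photon energy is ΔE = hc/λ = 1240 / 43.22 = 28.69 eV.
With Z = 3, ΔE = 122.4 × (1/n_f² − 1/n_i²), so 1/n_f² − 1/n_i² = 0.2344.
Trying n_f = 2 gives 1/n_i² = 0.01560, i.e. n_i ≈ 8; this pair matches.

n_i = 8, n_f = 2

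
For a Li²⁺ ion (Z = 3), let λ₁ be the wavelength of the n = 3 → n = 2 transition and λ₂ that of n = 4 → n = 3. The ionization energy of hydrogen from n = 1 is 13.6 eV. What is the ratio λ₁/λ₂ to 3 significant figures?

0.350

λ ∝ 1/ΔE ∝ 1/(1/n_f² − 1/n_i²), and the Z² and hc factors cancel in the ratio.
λ₁/λ₂ = (1/3² − 1/4²)/(1/2² − 1/3²) = 0.04861/0.1389 = 0.350.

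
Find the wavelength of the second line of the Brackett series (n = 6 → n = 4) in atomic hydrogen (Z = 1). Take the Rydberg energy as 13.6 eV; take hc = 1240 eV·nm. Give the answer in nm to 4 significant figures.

The Brackett series terminates on n_f = 4; the second line has n_i = 4+2 = 6.
ΔE = 13.60 × (1/4² − 1/6²) = 0.4722 eV.
λ = 1240 / 0.4722 = 2626 nm.

2626 nm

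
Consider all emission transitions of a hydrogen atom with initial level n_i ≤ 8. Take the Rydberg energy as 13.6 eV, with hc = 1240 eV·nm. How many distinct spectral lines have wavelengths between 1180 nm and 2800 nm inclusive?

Enumerate all n_i → n_f pairs with 1 ≤ n_f < n_i ≤ 8 and compute λ = 1240 / [13.6·1·(1/n_f² − 1/n_i²)].
Lines falling in [1180, 2800] nm: 5→3 (1282 nm), 4→3 (1876 nm), 8→4 (1945 nm), 7→4 (2166 nm), 6→4 (2626 nm).

5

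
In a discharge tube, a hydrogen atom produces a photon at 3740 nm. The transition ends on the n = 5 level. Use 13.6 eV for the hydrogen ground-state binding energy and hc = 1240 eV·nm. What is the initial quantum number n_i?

n_i = 8

The photon energy is ΔE = hc/λ = 1240 / 3740 = 0.3316 eV.
With Z = 1, ΔE = 13.60 × (1/n_f² − 1/n_i²), so 1/n_f² − 1/n_i² = 0.02438.
With n_f = 5: 1/n_i² = 1/25 − 0.02438 = 0.01562, so n_i ≈ 8.00.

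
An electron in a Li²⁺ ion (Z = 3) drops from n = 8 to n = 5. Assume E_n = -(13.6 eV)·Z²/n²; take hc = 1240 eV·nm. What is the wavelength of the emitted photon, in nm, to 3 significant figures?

416 nm

For Z = 3 the level energies scale as Z², so the effective Rydberg energy is 13.6 × 9 = 122.4 eV.
ΔE = 122.4 × (1/5² − 1/8²) = 122.4 × 0.02438 = 2.984 eV.
λ = hc/ΔE = 1240 / 2.984 = 416 nm.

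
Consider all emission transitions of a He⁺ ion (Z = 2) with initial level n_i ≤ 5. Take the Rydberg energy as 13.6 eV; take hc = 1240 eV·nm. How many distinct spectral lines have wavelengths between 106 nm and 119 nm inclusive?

1

Enumerate all n_i → n_f pairs with 1 ≤ n_f < n_i ≤ 5 and compute λ = 1240 / [13.6·4·(1/n_f² − 1/n_i²)].
Lines falling in [106, 119] nm: 5→2 (108.5 nm).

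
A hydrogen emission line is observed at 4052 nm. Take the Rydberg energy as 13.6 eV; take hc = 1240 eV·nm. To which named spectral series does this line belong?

Brackett

ΔE = 1240/4052 = 0.3060 eV.
This matches 13.6 × (1/4² − 1/5²), so n_f = 4: the Brackett series.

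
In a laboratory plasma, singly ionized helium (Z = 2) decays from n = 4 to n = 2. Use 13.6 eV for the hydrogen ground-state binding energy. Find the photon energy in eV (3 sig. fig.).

The Bohr energies scale as Z², so for Z = 2: E_n = −54.40/n² eV.
E_4 = −54.40/16 = −3.400 eV and E_2 = −54.40/4 = −13.60 eV.
The photon energy is |E_4 − E_2| = 10.2 eV.

10.2 eV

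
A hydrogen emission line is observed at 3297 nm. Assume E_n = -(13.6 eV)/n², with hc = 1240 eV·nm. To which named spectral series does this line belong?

Pfund

ΔE = 1240/3297 = 0.3761 eV.
This matches 13.6 × (1/5² − 1/9²), so n_f = 5: the Pfund series.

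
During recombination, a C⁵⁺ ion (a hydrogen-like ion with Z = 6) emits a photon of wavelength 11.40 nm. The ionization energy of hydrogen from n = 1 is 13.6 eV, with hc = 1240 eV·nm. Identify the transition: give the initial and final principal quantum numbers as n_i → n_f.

The photon energy is ΔE = hc/λ = 1240 / 11.40 = 108.8 eV.
With Z = 6, ΔE = 489.6 × (1/n_f² − 1/n_i²), so 1/n_f² − 1/n_i² = 0.2222.
Trying n_f = 2 gives 1/n_i² = 0.02784, i.e. n_i ≈ 6; this pair matches.

n_i = 6, n_f = 2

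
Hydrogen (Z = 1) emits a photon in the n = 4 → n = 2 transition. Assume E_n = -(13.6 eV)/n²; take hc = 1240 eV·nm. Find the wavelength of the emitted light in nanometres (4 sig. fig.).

486.3 nm

ΔE = 13.60 × (1/2² − 1/4²) = 13.60 × 0.1875 = 2.550 eV.
λ = hc/ΔE = 1240 / 2.550 = 486.3 nm.
This line belongs to the Balmer series.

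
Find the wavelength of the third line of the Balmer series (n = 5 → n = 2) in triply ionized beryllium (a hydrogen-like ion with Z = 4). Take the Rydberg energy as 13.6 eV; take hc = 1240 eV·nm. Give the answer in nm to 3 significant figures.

The Balmer series terminates on n_f = 2; the third line has n_i = 2+3 = 5.
ΔE = 217.6 × (1/2² − 1/5²) = 45.70 eV.
λ = 1240 / 45.70 = 27.1 nm.

27.1 nm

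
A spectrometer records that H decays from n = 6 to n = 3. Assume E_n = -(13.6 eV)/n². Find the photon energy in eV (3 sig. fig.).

1.13 eV

E_6 = −13.60/36 = −0.3778 eV and E_3 = −13.60/9 = −1.511 eV.
The photon energy is |E_6 − E_3| = 1.13 eV.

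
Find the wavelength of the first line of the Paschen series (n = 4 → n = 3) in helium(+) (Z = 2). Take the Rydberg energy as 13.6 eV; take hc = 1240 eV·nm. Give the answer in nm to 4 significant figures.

468.9 nm

The Paschen series terminates on n_f = 3; the first line has n_i = 3+1 = 4.
ΔE = 54.40 × (1/3² − 1/4²) = 2.644 eV.
λ = 1240 / 2.644 = 468.9 nm.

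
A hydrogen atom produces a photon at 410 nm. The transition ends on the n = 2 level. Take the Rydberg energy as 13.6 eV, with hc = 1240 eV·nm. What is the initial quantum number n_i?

The photon energy is ΔE = hc/λ = 1240 / 410 = 3.024 eV.
With Z = 1, ΔE = 13.60 × (1/n_f² − 1/n_i²), so 1/n_f² − 1/n_i² = 0.2224.
With n_f = 2: 1/n_i² = 1/4 − 0.2224 = 0.02762, so n_i ≈ 6.02.

n_i = 6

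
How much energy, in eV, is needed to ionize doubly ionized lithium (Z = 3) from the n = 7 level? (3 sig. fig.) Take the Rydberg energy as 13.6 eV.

2.50 eV

E_n = −13.6 Z²/n² = −122.4/n² eV for Z = 3.
E_7 = −122.4/49 = −2.50 eV, so ionization (to E = 0) requires 2.50 eV.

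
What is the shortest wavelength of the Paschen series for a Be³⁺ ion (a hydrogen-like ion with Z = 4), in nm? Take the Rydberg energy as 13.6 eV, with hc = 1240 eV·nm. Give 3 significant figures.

The Paschen series has lower level n_f = 3; the series limit corresponds to n_i → ∞.
ΔE_max = 13.6 × 16 / 3² = 24.18 eV.
λ_min = 1240 / 24.18 = 51.3 nm.

51.3 nm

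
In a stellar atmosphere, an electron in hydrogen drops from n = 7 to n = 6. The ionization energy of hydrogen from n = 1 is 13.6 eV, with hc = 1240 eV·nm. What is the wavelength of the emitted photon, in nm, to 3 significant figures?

ΔE = 13.60 × (1/6² − 1/7²) = 13.60 × 0.007370 = 0.1002 eV.
λ = hc/ΔE = 1240 / 0.1002 = 12400 nm.

12400 nm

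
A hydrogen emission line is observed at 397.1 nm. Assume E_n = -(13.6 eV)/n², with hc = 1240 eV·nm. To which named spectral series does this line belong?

ΔE = 1240/397.1 = 3.123 eV.
This matches 13.6 × (1/2² − 1/7²), so n_f = 2: the Balmer series.

Balmer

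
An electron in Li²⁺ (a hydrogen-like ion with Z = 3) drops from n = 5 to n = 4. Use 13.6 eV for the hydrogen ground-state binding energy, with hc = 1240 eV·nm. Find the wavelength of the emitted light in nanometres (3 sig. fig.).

450 nm

For Z = 3 the level energies scale as Z², so the effective Rydberg energy is 13.6 × 9 = 122.4 eV.
ΔE = 122.4 × (1/4² − 1/5²) = 122.4 × 0.02250 = 2.754 eV.
λ = hc/ΔE = 1240 / 2.754 = 450 nm.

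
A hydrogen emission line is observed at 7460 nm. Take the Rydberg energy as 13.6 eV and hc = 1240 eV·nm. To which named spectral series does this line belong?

Pfund

ΔE = 1240/7460 = 0.1662 eV.
This matches 13.6 × (1/5² − 1/6²), so n_f = 5: the Pfund series.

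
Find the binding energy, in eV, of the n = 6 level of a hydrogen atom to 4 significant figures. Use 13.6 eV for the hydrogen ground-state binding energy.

0.3778 eV

E_6 = −13.60/36 = −0.3778 eV, so ionization (to E = 0) requires 0.3778 eV.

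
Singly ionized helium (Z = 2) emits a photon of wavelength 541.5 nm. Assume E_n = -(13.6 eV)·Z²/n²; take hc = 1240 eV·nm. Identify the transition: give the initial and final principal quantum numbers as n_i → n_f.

The photon energy is ΔE = hc/λ = 1240 / 541.5 = 2.290 eV.
With Z = 2, ΔE = 54.40 × (1/n_f² − 1/n_i²), so 1/n_f² − 1/n_i² = 0.04209.
Trying n_f = 4 gives 1/n_i² = 0.02041, i.e. n_i ≈ 7; this pair matches.

n_i = 7, n_f = 4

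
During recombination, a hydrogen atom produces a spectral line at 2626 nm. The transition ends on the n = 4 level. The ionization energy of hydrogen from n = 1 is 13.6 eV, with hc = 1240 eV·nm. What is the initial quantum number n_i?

n_i = 6

The photon energy is ΔE = hc/λ = 1240 / 2626 = 0.4722 eV.
With Z = 1, ΔE = 13.60 × (1/n_f² − 1/n_i²), so 1/n_f² − 1/n_i² = 0.03472.
With n_f = 4: 1/n_i² = 1/16 − 0.03472 = 0.02778, so n_i ≈ 6.00.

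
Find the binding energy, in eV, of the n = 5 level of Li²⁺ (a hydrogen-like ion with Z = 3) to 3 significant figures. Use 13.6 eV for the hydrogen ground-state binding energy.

4.90 eV

E_n = −13.6 Z²/n² = −122.4/n² eV for Z = 3.
E_5 = −122.4/25 = −4.90 eV, so ionization (to E = 0) requires 4.90 eV.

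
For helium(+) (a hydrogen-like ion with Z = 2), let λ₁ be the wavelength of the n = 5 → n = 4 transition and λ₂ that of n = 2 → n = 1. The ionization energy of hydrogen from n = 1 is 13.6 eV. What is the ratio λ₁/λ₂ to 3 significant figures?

λ ∝ 1/ΔE ∝ 1/(1/n_f² − 1/n_i²), and the Z² and hc factors cancel in the ratio.
λ₁/λ₂ = (1/1² − 1/2²)/(1/4² − 1/5²) = 0.7500/0.02250 = 33.3.

33.3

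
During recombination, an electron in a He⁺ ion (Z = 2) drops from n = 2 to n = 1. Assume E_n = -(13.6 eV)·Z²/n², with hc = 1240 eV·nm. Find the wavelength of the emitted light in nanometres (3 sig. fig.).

For Z = 2 the level energies scale as Z², so the effective Rydberg energy is 13.6 × 4 = 54.40 eV.
ΔE = 54.40 × (1/1² − 1/2²) = 54.40 × 0.7500 = 40.80 eV.
λ = hc/ΔE = 1240 / 40.80 = 30.4 nm.

30.4 nm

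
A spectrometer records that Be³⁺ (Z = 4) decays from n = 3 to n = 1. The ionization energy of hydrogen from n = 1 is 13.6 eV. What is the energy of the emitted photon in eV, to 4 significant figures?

193.4 eV

The Bohr energies scale as Z², so for Z = 4: E_n = −217.6/n² eV.
E_3 = −217.6/9 = −24.18 eV and E_1 = −217.6/1 = −217.6 eV.
The photon energy is |E_3 − E_1| = 193.4 eV.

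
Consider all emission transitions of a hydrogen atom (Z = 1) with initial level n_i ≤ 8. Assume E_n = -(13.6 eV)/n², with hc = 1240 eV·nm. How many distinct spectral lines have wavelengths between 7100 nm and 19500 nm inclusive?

Enumerate all n_i → n_f pairs with 1 ≤ n_f < n_i ≤ 8 and compute λ = 1240 / [13.6·1·(1/n_f² − 1/n_i²)].
Lines falling in [7100, 19500] nm: 6→5 (7460 nm), 8→6 (7503 nm), 7→6 (12370 nm), 8→7 (19060 nm).

4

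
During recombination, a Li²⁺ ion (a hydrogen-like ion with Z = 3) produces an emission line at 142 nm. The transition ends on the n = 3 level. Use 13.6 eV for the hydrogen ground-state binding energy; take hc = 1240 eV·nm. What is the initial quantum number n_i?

n_i = 5

The photon energy is ΔE = hc/λ = 1240 / 142 = 8.732 eV.
With Z = 3, ΔE = 122.4 × (1/n_f² − 1/n_i²), so 1/n_f² − 1/n_i² = 0.07134.
With n_f = 3: 1/n_i² = 1/9 − 0.07134 = 0.03977, so n_i ≈ 5.01.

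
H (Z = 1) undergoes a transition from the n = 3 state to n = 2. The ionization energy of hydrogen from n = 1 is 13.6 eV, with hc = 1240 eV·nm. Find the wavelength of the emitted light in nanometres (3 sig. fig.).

656 nm

ΔE = 13.60 × (1/2² − 1/3²) = 13.60 × 0.1389 = 1.889 eV.
λ = hc/ΔE = 1240 / 1.889 = 656 nm.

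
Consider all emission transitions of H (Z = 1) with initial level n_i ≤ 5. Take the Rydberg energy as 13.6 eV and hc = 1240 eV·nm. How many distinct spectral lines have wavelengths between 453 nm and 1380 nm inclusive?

3

Enumerate all n_i → n_f pairs with 1 ≤ n_f < n_i ≤ 5 and compute λ = 1240 / [13.6·1·(1/n_f² − 1/n_i²)].
Lines falling in [453, 1380] nm: 4→2 (486.3 nm), 3→2 (656.5 nm), 5→3 (1282 nm).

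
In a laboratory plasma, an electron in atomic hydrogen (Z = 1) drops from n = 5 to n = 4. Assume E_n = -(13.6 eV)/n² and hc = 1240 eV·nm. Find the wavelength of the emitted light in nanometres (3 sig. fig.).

4050 nm

ΔE = 13.60 × (1/4² − 1/5²) = 13.60 × 0.02250 = 0.3060 eV.
λ = hc/ΔE = 1240 / 0.3060 = 4050 nm.
This line belongs to the Brackett series.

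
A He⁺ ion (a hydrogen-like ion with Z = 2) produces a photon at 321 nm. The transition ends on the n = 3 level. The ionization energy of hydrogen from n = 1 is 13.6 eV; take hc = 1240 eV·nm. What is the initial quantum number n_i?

n_i = 5

The photon energy is ΔE = hc/λ = 1240 / 321 = 3.863 eV.
With Z = 2, ΔE = 54.40 × (1/n_f² − 1/n_i²), so 1/n_f² − 1/n_i² = 0.07101.
With n_f = 3: 1/n_i² = 1/9 − 0.07101 = 0.04010, so n_i ≈ 4.99.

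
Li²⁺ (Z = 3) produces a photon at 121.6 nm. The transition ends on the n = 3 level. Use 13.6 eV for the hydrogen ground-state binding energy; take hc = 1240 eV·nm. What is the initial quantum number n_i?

The photon energy is ΔE = hc/λ = 1240 / 121.6 = 10.20 eV.
With Z = 3, ΔE = 122.4 × (1/n_f² − 1/n_i²), so 1/n_f² − 1/n_i² = 0.08331.
With n_f = 3: 1/n_i² = 1/9 − 0.08331 = 0.02780, so n_i ≈ 6.00.

n_i = 6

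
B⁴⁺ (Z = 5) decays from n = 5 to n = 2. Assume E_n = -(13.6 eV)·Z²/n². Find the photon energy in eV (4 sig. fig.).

71.40 eV

The Bohr energies scale as Z², so for Z = 5: E_n = −340.0/n² eV.
E_5 = −340.0/25 = −13.60 eV and E_2 = −340.0/4 = −85.00 eV.
The photon energy is |E_5 − E_2| = 71.40 eV.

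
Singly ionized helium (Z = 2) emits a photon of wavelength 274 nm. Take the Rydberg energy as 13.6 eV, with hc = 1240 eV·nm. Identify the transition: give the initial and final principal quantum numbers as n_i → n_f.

The photon energy is ΔE = hc/λ = 1240 / 274 = 4.526 eV.
With Z = 2, ΔE = 54.40 × (1/n_f² − 1/n_i²), so 1/n_f² − 1/n_i² = 0.08319.
Trying n_f = 3 gives 1/n_i² = 0.02792, i.e. n_i ≈ 6; this pair matches.

n_i = 6, n_f = 3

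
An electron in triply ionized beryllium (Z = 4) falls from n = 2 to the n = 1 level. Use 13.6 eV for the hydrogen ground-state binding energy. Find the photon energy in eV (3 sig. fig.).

The Bohr energies scale as Z², so for Z = 4: E_n = −217.6/n² eV.
E_2 = −217.6/4 = −54.40 eV and E_1 = −217.6/1 = −217.6 eV.
The photon energy is |E_2 − E_1| = 163 eV.

163 eV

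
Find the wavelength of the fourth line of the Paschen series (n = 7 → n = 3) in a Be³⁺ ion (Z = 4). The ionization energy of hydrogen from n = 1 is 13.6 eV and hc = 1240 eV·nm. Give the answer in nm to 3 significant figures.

62.8 nm

The Paschen series terminates on n_f = 3; the fourth line has n_i = 3+4 = 7.
ΔE = 217.6 × (1/3² − 1/7²) = 19.74 eV.
λ = 1240 / 19.74 = 62.8 nm.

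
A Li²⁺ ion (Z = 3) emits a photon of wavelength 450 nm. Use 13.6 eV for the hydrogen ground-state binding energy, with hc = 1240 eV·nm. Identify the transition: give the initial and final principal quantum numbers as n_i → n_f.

The photon energy is ΔE = hc/λ = 1240 / 450 = 2.756 eV.
With Z = 3, ΔE = 122.4 × (1/n_f² − 1/n_i²), so 1/n_f² − 1/n_i² = 0.02251.
Trying n_f = 4 gives 1/n_i² = 0.03999, i.e. n_i ≈ 5; this pair matches.

n_i = 5, n_f = 4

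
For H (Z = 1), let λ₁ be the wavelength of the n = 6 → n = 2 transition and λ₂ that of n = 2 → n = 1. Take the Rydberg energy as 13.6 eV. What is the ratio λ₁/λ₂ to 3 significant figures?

3.38

λ ∝ 1/ΔE ∝ 1/(1/n_f² − 1/n_i²), and the Z² and hc factors cancel in the ratio.
λ₁/λ₂ = (1/1² − 1/2²)/(1/2² − 1/6²) = 0.7500/0.2222 = 3.38.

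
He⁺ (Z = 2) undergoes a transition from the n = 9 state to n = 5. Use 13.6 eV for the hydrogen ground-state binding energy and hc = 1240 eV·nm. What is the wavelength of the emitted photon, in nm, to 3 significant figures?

824 nm

For Z = 2 the level energies scale as Z², so the effective Rydberg energy is 13.6 × 4 = 54.40 eV.
ΔE = 54.40 × (1/5² − 1/9²) = 54.40 × 0.02765 = 1.504 eV.
λ = hc/ΔE = 1240 / 1.504 = 824 nm.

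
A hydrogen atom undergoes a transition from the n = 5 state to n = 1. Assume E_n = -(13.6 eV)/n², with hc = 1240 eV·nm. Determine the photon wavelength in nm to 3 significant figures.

ΔE = 13.60 × (1/1² − 1/5²) = 13.60 × 0.9600 = 13.06 eV.
λ = hc/ΔE = 1240 / 13.06 = 95.0 nm.
This line belongs to the Lyman series.

95.0 nm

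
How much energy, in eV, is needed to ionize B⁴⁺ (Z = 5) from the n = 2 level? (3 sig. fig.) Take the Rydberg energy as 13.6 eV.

E_n = −13.6 Z²/n² = −340.0/n² eV for Z = 5.
E_2 = −340.0/4 = −85.0 eV, so ionization (to E = 0) requires 85.0 eV.

85.0 eV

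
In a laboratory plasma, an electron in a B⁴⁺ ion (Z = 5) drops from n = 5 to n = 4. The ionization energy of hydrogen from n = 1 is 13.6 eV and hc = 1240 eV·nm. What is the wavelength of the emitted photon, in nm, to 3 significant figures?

For Z = 5 the level energies scale as Z², so the effective Rydberg energy is 13.6 × 25 = 340.0 eV.
ΔE = 340.0 × (1/4² − 1/5²) = 340.0 × 0.02250 = 7.650 eV.
λ = hc/ΔE = 1240 / 7.650 = 162 nm.

162 nm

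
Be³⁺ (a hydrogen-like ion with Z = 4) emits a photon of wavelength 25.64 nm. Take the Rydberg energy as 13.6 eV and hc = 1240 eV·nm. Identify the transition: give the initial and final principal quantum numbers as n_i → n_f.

n_i = 6, n_f = 2

The photon energy is ΔE = hc/λ = 1240 / 25.64 = 48.36 eV.
With Z = 4, ΔE = 217.6 × (1/n_f² − 1/n_i²), so 1/n_f² − 1/n_i² = 0.2223.
Trying n_f = 2 gives 1/n_i² = 0.02775, i.e. n_i ≈ 6; this pair matches.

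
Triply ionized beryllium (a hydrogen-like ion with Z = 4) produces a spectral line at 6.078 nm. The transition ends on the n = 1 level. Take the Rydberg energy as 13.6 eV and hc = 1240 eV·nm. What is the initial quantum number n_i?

The photon energy is ΔE = hc/λ = 1240 / 6.078 = 204.0 eV.
With Z = 4, ΔE = 217.6 × (1/n_f² − 1/n_i²), so 1/n_f² − 1/n_i² = 0.9376.
With n_f = 1: 1/n_i² = 1/1 − 0.9376 = 0.06243, so n_i ≈ 4.00.

n_i = 4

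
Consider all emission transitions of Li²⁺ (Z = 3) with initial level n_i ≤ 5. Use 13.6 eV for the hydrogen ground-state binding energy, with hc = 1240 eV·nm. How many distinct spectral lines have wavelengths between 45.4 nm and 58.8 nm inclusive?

Enumerate all n_i → n_f pairs with 1 ≤ n_f < n_i ≤ 5 and compute λ = 1240 / [13.6·9·(1/n_f² − 1/n_i²)].
Lines falling in [45.4, 58.8] nm: 5→2 (48.24 nm), 4→2 (54.03 nm).

2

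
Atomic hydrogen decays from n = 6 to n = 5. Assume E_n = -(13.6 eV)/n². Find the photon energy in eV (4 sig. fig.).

0.1662 eV

E_6 = −13.60/36 = −0.3778 eV and E_5 = −13.60/25 = −0.5440 eV.
The photon energy is |E_6 − E_5| = 0.1662 eV.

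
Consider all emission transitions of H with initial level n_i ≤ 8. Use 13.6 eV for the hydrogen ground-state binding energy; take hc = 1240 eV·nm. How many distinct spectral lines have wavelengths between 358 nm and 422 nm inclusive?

3

Enumerate all n_i → n_f pairs with 1 ≤ n_f < n_i ≤ 8 and compute λ = 1240 / [13.6·1·(1/n_f² − 1/n_i²)].
Lines falling in [358, 422] nm: 8→2 (389.0 nm), 7→2 (397.1 nm), 6→2 (410.3 nm).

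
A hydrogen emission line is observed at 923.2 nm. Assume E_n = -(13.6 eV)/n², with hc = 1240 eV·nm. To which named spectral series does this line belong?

ΔE = 1240/923.2 = 1.343 eV.
This matches 13.6 × (1/3² − 1/9²), so n_f = 3: the Paschen series.

Paschen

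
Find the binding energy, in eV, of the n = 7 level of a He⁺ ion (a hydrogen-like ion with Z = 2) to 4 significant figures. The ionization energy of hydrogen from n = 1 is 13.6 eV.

E_n = −13.6 Z²/n² = −54.40/n² eV for Z = 2.
E_7 = −54.40/49 = −1.110 eV, so ionization (to E = 0) requires 1.110 eV.

1.110 eV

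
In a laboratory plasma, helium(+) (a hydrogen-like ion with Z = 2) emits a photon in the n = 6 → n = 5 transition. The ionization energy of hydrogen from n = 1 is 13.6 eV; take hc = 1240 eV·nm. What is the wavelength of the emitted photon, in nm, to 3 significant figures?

1860 nm

For Z = 2 the level energies scale as Z², so the effective Rydberg energy is 13.6 × 4 = 54.40 eV.
ΔE = 54.40 × (1/5² − 1/6²) = 54.40 × 0.01222 = 0.6649 eV.
λ = hc/ΔE = 1240 / 0.6649 = 1860 nm.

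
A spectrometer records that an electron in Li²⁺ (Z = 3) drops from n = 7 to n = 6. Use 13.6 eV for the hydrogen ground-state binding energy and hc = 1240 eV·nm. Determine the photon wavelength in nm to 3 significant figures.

1370 nm

For Z = 3 the level energies scale as Z², so the effective Rydberg energy is 13.6 × 9 = 122.4 eV.
ΔE = 122.4 × (1/6² − 1/7²) = 122.4 × 0.007370 = 0.9020 eV.
λ = hc/ΔE = 1240 / 0.9020 = 1370 nm.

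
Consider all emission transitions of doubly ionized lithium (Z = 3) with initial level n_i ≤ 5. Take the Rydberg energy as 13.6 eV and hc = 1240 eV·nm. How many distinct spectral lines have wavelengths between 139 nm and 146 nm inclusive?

Enumerate all n_i → n_f pairs with 1 ≤ n_f < n_i ≤ 5 and compute λ = 1240 / [13.6·9·(1/n_f² − 1/n_i²)].
Lines falling in [139, 146] nm: 5→3 (142.5 nm).

1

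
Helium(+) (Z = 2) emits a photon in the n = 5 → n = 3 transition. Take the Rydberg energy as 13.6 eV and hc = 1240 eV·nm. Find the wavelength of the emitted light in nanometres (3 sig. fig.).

For Z = 2 the level energies scale as Z², so the effective Rydberg energy is 13.6 × 4 = 54.40 eV.
ΔE = 54.40 × (1/3² − 1/5²) = 54.40 × 0.07111 = 3.868 eV.
λ = hc/ΔE = 1240 / 3.868 = 321 nm.

321 nm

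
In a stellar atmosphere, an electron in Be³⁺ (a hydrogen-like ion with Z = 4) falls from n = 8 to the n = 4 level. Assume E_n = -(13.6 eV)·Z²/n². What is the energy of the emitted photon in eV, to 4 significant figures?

The Bohr energies scale as Z², so for Z = 4: E_n = −217.6/n² eV.
E_8 = −217.6/64 = −3.400 eV and E_4 = −217.6/16 = −13.60 eV.
The photon energy is |E_8 − E_4| = 10.20 eV.

10.20 eV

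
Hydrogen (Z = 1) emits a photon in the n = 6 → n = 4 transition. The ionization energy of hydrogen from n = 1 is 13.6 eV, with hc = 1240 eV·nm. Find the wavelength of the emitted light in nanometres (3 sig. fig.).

2630 nm

ΔE = 13.60 × (1/4² − 1/6²) = 13.60 × 0.03472 = 0.4722 eV.
λ = hc/ΔE = 1240 / 0.4722 = 2630 nm.
This line belongs to the Brackett series.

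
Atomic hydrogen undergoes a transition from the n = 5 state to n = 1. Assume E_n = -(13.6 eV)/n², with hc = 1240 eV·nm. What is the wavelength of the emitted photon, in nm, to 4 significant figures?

ΔE = 13.60 × (1/1² − 1/5²) = 13.60 × 0.9600 = 13.06 eV.
λ = hc/ΔE = 1240 / 13.06 = 94.98 nm.

94.98 nm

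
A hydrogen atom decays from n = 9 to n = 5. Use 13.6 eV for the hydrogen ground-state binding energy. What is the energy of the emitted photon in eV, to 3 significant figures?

0.376 eV

E_9 = −13.60/81 = −0.1679 eV and E_5 = −13.60/25 = −0.5440 eV.
The photon energy is |E_9 − E_5| = 0.376 eV.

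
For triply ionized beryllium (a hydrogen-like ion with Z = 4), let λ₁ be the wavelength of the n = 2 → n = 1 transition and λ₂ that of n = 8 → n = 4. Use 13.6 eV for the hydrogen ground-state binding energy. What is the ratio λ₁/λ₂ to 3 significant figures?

0.0625

λ ∝ 1/ΔE ∝ 1/(1/n_f² − 1/n_i²), and the Z² and hc factors cancel in the ratio.
λ₁/λ₂ = (1/4² − 1/8²)/(1/1² − 1/2²) = 0.04688/0.7500 = 0.0625.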